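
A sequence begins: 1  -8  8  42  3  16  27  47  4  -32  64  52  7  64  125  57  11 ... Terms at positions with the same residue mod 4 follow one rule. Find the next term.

-128

Split by position mod 4: positions 1, 5, 9, … form one track, and each other residue class forms its own.
Stream A is 1, 3, 4, 7, 11, which is each term equals the sum of the previous two.
Stream B is -8, 16, -32, 64, which is a geometric progression (common ratio -2).
Stream C is 8, 27, 64, 125, which is consecutive cubes n³ from n = 2.
Stream D is 42, 47, 52, 57, which is arithmetic, step +5.
The 18th slot belongs to stream B; its 5th term is -128.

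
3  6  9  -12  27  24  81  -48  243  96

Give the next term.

Split by position mod 2 into 2 tracks.
Subsequence A: 3, 9, 27, 81, 243. Powers 3^1, 3^2, 3^3, ….
Subsequence B: 6, -12, 24, -48, 96. Multiplying by -2 each time.
Position 11 → subsequence A, term 6 = 729.

729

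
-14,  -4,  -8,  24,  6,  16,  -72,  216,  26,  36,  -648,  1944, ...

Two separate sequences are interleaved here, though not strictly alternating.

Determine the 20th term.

The slot pattern repeats as AABB (period 4), so there are 2 interleaved tracks.
Subsequence A = -14, -4, 6, 16, 26, 36: arithmetic, step +10.
Subsequence B = -8, 24, -72, 216, -648, 1944: geometric, ×-3 each step.
Position 20 → subsequence B, term 10 = 157464.

157464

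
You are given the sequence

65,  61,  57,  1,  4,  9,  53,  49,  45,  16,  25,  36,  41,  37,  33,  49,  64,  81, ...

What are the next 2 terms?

29, 25

Positions follow the repeating pattern AAABBB; grouping by letter gives 2 tracks.
Subsequence A: 65, 61, 57, 53, 49, 45, 41, 37, 33 (subtracting 4 each time).
Subsequence B: 1, 4, 9, 16, 25, 36, 49, 64, 81 (consecutive squares n² from n = 1).
Position 19 falls in subsequence A as its term 10, giving 29.
Position 20 falls in subsequence A as its term 11, giving 25.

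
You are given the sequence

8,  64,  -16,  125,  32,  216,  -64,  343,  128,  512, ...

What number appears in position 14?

1000

Odd-indexed and even-indexed terms follow separate rules.
Stream A: 8, -16, 32, -64, 128 (a geometric progression (common ratio -2)).
Stream B: 64, 125, 216, 343, 512 (perfect cubes starting at 4³).
Term 14 comes from stream B (its 7th entry): 1000.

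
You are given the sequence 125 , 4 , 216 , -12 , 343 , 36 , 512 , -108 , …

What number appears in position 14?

2916

The terms cycle through 2 interleaved subsequences.
Track A: 125, 216, 343, 512 — consecutive cubes n³ from n = 5.
Track B: 4, -12, 36, -108 — a geometric progression (common ratio -3).
Position 14 falls in track B as its term 7, giving 2916.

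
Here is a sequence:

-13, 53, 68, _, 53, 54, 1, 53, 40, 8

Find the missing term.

-6

Split by position mod 3: positions 1, 4, 7, … form one track, and each other residue class forms its own.
Subsequence A is -13, ?, 1, 8, which is adding 7 each time.
Subsequence B is 53, 53, 53, which is the constant sequence 53.
Subsequence C is 68, 54, 40, which is subtracting 14 each time.
Filling subsequence A at index 2 by its rule yields -6.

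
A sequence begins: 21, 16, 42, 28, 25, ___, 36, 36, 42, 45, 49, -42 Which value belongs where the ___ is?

-42

Split by position mod 3 into 3 tracks.
Stream A: 21, 28, 36, 45 (triangular numbers starting at T_6).
Stream B: 16, 25, 36, 49 (the squares 4², 5², 6², …).
Stream C: 42, ?, 42, -42 (the oscillation 42·(−1)^(n+1)).
So the missing entry in stream C is -42.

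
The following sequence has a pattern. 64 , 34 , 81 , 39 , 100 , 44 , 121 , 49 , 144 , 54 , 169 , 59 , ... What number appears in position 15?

The terms cycle through 2 interleaved subsequences.
Track A: 64, 81, 100, 121, 144, 169. Consecutive squares n² from n = 8.
Track B: 34, 39, 44, 49, 54, 59. Adding 5 each time.
Term 15 comes from track A (its 8th entry): 225.

225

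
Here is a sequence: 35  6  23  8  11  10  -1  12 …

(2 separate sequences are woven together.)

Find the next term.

-13

The terms cycle through 2 interleaved subsequences.
Track A: 35, 23, 11, -1. Arithmetic, step −12.
Track B: 6, 8, 10, 12. Arithmetic, step +2.
The 9th slot belongs to track A; its 5th term is -13.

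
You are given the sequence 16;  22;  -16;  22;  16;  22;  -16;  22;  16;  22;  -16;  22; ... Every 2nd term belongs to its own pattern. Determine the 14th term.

22

The terms cycle through 2 interleaved subsequences.
Track A is 16, -16, 16, -16, 16, -16, which is the oscillation 16·(−1)^(n+1).
Track B is 22, 22, 22, 22, 22, 22, which is the constant sequence 22.
The 14th slot belongs to track B; its 7th term is 22.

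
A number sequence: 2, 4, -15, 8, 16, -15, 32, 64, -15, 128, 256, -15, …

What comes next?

512

Reading positions in blocks of 3 reveals the pattern AAB — 2 tracks woven together.
Stream A: 2, 4, 8, 16, 32, 64, 128, 256. Powers of 2.
Stream B: -15, -15, -15, -15. Constant -15.
The 13th slot belongs to stream A; its 9th term is 512.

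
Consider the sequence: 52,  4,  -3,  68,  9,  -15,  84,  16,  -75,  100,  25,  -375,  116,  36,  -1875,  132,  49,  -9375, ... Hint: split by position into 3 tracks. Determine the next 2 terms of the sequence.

Split by position mod 3 into 3 tracks.
Subsequence A: 52, 68, 84, 100, 116, 132 — arithmetic with common difference +16.
Subsequence B: 4, 9, 16, 25, 36, 49 — perfect squares starting at 2².
Subsequence C: -3, -15, -75, -375, -1875, -9375 — a geometric progression (common ratio 5).
Term 19 comes from subsequence A (its 7th entry): 148.
Position 20 falls in subsequence B as its term 7, giving 64.

148, 64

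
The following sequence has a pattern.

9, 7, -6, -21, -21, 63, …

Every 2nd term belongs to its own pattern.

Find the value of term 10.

The terms cycle through 2 interleaved subsequences.
Subsequence A: 9, -6, -21. Arithmetic, step −15.
Subsequence B: 7, -21, 63. Geometric, ×-3 each step.
Position 10 → subsequence B, term 5 = 567.

567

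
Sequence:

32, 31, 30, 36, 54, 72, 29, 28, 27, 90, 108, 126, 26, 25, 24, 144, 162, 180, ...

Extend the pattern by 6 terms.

23, 22, 21, 198, 216, 234

The slot pattern repeats as AAABBB (period 6), so there are 2 interleaved tracks.
Stream A = 32, 31, 30, 29, 28, 27, 26, 25, 24: arithmetic with common difference −1.
Stream B = 36, 54, 72, 90, 108, 126, 144, 162, 180: arithmetic with common difference +18.
Term 19 comes from stream A (its 10th entry): 23.
Term 20 comes from stream A (its 11th entry): 22.
Term 21 comes from stream A (its 12th entry): 21.
Term 22 comes from stream B (its 10th entry): 198.
Position 23 → stream B, term 11 = 216.
Position 24 falls in stream B as its term 12, giving 234.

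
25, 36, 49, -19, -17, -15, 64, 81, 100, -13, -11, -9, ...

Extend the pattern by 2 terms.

The slot pattern repeats as AAABBB (period 6), so there are 2 interleaved tracks.
Subsequence A = 25, 36, 49, 64, 81, 100: the squares 5², 6², 7², ….
Subsequence B = -19, -17, -15, -13, -11, -9: linear: a_n = -21 + 2·n.
Position 13 → subsequence A, term 7 = 121.
Position 14 falls in subsequence A as its term 8, giving 144.

121, 144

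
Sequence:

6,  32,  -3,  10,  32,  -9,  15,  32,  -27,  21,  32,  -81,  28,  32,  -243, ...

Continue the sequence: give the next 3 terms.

Read the sequence 3 terms at a time; column i is its own pattern.
Subsequence A: 6, 10, 15, 21, 28. The triangular numbers T_3, T_4, ….
Subsequence B: 32, 32, 32, 32, 32. Always 32.
Subsequence C: -3, -9, -27, -81, -243. A geometric progression (common ratio 3).
The 16th slot belongs to subsequence A; its 6th term is 36.
Position 17 falls in subsequence B as its term 6, giving 32.
Term 18 comes from subsequence C (its 6th entry): -729.

36, 32, -729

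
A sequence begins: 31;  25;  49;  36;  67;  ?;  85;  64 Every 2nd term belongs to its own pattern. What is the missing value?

Taking every 2nd term gives 2 separate tracks.
Subsequence A is 31, 49, 67, 85, which is linear: a_n = 13 + 18·n.
Subsequence B is 25, 36, ?, 64, which is consecutive squares n² from n = 5.
The gap is subsequence B's term 3; the rule gives 49.

49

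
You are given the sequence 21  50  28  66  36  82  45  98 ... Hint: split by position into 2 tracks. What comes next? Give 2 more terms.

Odd-indexed and even-indexed terms follow separate rules.
Subsequence A = 21, 28, 36, 45: triangular numbers n(n+1)/2 for n = 6, 7, ….
Subsequence B = 50, 66, 82, 98: linear: a_n = 34 + 16·n.
The 9th slot belongs to subsequence A; its 5th term is 55.
Position 10 falls in subsequence B as its term 5, giving 114.

55, 114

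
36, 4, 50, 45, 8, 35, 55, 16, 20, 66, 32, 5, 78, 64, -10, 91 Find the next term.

128

Read the sequence 3 terms at a time; column i is its own pattern.
Track A = 36, 45, 55, 66, 78, 91: triangular numbers starting at T_8.
Track B = 4, 8, 16, 32, 64: powers of 2.
Track C = 50, 35, 20, 5, -10: subtracting 15 each time.
The 17th slot belongs to track B; its 6th term is 128.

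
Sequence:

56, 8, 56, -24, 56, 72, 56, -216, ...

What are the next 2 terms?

Split by position mod 2 into 2 tracks.
Subsequence A: 56, 56, 56, 56 (the constant sequence 56).
Subsequence B: 8, -24, 72, -216 (geometric, ×-3 each step).
The 9th slot belongs to subsequence A; its 5th term is 56.
Position 10 falls in subsequence B as its term 5, giving 648.

56, 648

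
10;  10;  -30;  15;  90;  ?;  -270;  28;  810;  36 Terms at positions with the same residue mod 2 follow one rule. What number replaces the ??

The terms cycle through 2 interleaved subsequences.
Track A: 10, -30, 90, -270, 810 — multiplying by -3 each time.
Track B: 10, 15, ?, 28, 36 — the triangular numbers T_4, T_5, ….
The gap is track B's term 3; the rule gives 21.

21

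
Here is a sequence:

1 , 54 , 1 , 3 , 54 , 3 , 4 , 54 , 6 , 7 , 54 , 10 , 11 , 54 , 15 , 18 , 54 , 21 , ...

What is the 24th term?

36

Split by position mod 3: positions 1, 4, 7, … form one track, and each other residue class forms its own.
Subsequence A: 1, 3, 4, 7, 11, 18 — Fibonacci-style (each term is the sum of the two before it).
Subsequence B: 54, 54, 54, 54, 54, 54 — always 54.
Subsequence C: 1, 3, 6, 10, 15, 21 — triangular numbers starting at T_1.
Term 24 comes from subsequence C (its 8th entry): 36.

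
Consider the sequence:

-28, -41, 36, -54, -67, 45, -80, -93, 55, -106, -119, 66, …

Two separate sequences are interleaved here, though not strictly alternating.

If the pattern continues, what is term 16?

Reading positions in blocks of 3 reveals the pattern AAB — 2 tracks woven together.
Track A: -28, -41, -54, -67, -80, -93, -106, -119 (arithmetic with common difference −13).
Track B: 36, 45, 55, 66 (triangular numbers starting at T_8).
Position 16 → track A, term 11 = -158.

-158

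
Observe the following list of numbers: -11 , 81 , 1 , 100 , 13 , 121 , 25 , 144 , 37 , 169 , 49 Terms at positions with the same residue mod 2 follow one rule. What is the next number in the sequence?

Odd-indexed and even-indexed terms follow separate rules.
Track A is -11, 1, 13, 25, 37, 49, which is arithmetic, step +12.
Track B is 81, 100, 121, 144, 169, which is perfect squares starting at 9².
The 12th slot belongs to track B; its 6th term is 196.

196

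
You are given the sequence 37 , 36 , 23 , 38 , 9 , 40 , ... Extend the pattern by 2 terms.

Positions 1, 3, 5, … form one subsequence and positions 2, 4, 6, … form another.
Track A: 37, 23, 9 (linear: a_n = 51 − 14·n).
Track B: 36, 38, 40 (adding 2 each time).
The 7th slot belongs to track A; its 4th term is -5.
The 8th slot belongs to track B; its 4th term is 42.

-5, 42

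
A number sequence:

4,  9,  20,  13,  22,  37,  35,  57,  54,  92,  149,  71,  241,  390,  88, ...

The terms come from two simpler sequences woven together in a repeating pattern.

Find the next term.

Reading positions in blocks of 3 reveals the pattern AAB — 2 tracks woven together.
Track A = 4, 9, 13, 22, 35, 57, 92, 149, 241, 390: Fibonacci-style (each term is the sum of the two before it).
Track B = 20, 37, 54, 71, 88: linear: a_n = 3 + 17·n.
Term 16 comes from track A (its 11th entry): 631.

631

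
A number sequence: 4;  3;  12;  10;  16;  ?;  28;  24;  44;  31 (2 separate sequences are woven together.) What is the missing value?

The terms cycle through 2 interleaved subsequences.
Stream A = 4, 12, 16, 28, 44: a Fibonacci-like recurrence a_n = a_{n-1} + a_{n-2}.
Stream B = 3, 10, ?, 24, 31: arithmetic with common difference +7.
So the missing entry in stream B is 17.

17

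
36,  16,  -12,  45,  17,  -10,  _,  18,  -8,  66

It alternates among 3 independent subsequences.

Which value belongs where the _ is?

Taking every 3rd term gives 3 separate tracks.
Track A: 36, 45, ?, 66 (triangular numbers n(n+1)/2 for n = 8, 9, …).
Track B: 16, 17, 18 (adding 1 each time).
Track C: -12, -10, -8 (adding 2 each time).
The gap is track A's term 3; the rule gives 55.

55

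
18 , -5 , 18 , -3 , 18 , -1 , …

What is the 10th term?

Positions 1, 3, 5, … form one subsequence and positions 2, 4, 6, … form another.
Stream A: 18, 18, 18 — the constant sequence 18.
Stream B: -5, -3, -1 — adding 2 each time.
Position 10 → stream B, term 5 = 3.

3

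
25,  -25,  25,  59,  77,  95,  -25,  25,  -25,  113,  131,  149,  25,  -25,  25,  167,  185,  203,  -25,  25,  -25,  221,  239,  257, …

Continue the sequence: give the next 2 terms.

25, -25

Reading positions in blocks of 6 reveals the pattern AAABBB — 2 tracks woven together.
Subsequence A: 25, -25, 25, -25, 25, -25, 25, -25, 25, -25, 25, -25 (alternating ±25).
Subsequence B: 59, 77, 95, 113, 131, 149, 167, 185, 203, 221, 239, 257 (linear: a_n = 41 + 18·n).
Position 25 falls in subsequence A as its term 13, giving 25.
Position 26 → subsequence A, term 14 = -25.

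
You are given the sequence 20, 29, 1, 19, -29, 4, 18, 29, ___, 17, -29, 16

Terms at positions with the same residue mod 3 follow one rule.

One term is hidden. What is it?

Taking every 3rd term gives 3 separate tracks.
Track A: 20, 19, 18, 17. Arithmetic with common difference −1.
Track B: 29, -29, 29, -29. Alternating ±29.
Track C: 1, 4, ?, 16. Consecutive squares n² from n = 1.
Track C's pattern makes the blank 9.

9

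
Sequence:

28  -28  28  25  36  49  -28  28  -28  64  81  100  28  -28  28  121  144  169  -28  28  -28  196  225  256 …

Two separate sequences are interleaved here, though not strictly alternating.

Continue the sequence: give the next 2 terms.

Reading positions in blocks of 6 reveals the pattern AAABBB — 2 tracks woven together.
Track A is 28, -28, 28, -28, 28, -28, 28, -28, 28, -28, 28, -28, which is the oscillation 28·(−1)^(n+1).
Track B is 25, 36, 49, 64, 81, 100, 121, 144, 169, 196, 225, 256, which is consecutive squares n² from n = 5.
Position 25 falls in track A as its term 13, giving 28.
Term 26 comes from track A (its 14th entry): -28.

28, -28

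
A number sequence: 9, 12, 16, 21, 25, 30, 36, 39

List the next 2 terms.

49, 48

Split by position mod 2 into 2 tracks.
Subsequence A = 9, 16, 25, 36: perfect squares starting at 3².
Subsequence B = 12, 21, 30, 39: linear: a_n = 3 + 9·n.
The 9th slot belongs to subsequence A; its 5th term is 49.
The 10th slot belongs to subsequence B; its 5th term is 48.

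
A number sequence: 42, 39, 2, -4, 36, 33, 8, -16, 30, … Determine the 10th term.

27

Reading positions in blocks of 4 reveals the pattern AABB — 2 tracks woven together.
Subsequence A: 42, 39, 36, 33, 30 (linear: a_n = 45 − 3·n).
Subsequence B: 2, -4, 8, -16 (geometric, ×-2 each step).
Position 10 → subsequence A, term 6 = 27.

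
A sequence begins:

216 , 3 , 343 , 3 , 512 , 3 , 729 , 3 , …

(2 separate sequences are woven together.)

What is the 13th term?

Positions 1, 3, 5, … form one subsequence and positions 2, 4, 6, … form another.
Subsequence A = 216, 343, 512, 729: consecutive cubes n³ from n = 6.
Subsequence B = 3, 3, 3, 3: the constant sequence 3.
Term 13 comes from subsequence A (its 7th entry): 1728.

1728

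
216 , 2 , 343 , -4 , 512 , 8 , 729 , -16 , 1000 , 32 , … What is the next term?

1331

Taking every 2nd term gives 2 separate tracks.
Track A: 216, 343, 512, 729, 1000 — the cubes 6³, 7³, 8³, ….
Track B: 2, -4, 8, -16, 32 — a geometric progression (common ratio -2).
Position 11 → track A, term 6 = 1331.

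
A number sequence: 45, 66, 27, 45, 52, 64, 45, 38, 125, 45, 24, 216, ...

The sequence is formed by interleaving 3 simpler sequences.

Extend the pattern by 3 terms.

Read the sequence 3 terms at a time; column i is its own pattern.
Subsequence A: 45, 45, 45, 45 (the constant sequence 45).
Subsequence B: 66, 52, 38, 24 (linear: a_n = 80 − 14·n).
Subsequence C: 27, 64, 125, 216 (consecutive cubes n³ from n = 3).
Position 13 → subsequence A, term 5 = 45.
Term 14 comes from subsequence B (its 5th entry): 10.
The 15th slot belongs to subsequence C; its 5th term is 343.

45, 10, 343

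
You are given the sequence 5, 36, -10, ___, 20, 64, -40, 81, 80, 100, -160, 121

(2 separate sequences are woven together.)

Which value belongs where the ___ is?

49

The terms cycle through 2 interleaved subsequences.
Stream A: 5, -10, 20, -40, 80, -160. Geometric with ratio -2.
Stream B: 36, ?, 64, 81, 100, 121. The squares 6², 7², 8², ….
Stream B's pattern makes the blank 49.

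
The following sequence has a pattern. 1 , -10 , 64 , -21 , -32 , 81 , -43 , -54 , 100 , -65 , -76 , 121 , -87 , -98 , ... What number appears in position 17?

Positions follow the repeating pattern AAB; grouping by letter gives 2 tracks.
Stream A: 1, -10, -21, -32, -43, -54, -65, -76, -87, -98 — arithmetic with common difference −11.
Stream B: 64, 81, 100, 121 — the squares 8², 9², 10², ….
Position 17 falls in stream A as its term 12, giving -120.

-120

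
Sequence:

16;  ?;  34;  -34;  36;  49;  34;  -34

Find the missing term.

The slot pattern repeats as AABB (period 4), so there are 2 interleaved tracks.
Track A: 16, ?, 36, 49. Consecutive squares n² from n = 4.
Track B: 34, -34, 34, -34. The oscillation 34·(−1)^(n+1).
Filling track A at index 2 by its rule yields 25.

25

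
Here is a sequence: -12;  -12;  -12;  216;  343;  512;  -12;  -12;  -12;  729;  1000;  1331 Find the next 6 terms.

Reading positions in blocks of 6 reveals the pattern AAABBB — 2 tracks woven together.
Subsequence A: -12, -12, -12, -12, -12, -12 — the constant sequence -12.
Subsequence B: 216, 343, 512, 729, 1000, 1331 — perfect cubes starting at 6³.
Term 13 comes from subsequence A (its 7th entry): -12.
The 14th slot belongs to subsequence A; its 8th term is -12.
Position 15 falls in subsequence A as its term 9, giving -12.
Position 16 → subsequence B, term 7 = 1728.
Position 17 falls in subsequence B as its term 8, giving 2197.
The 18th slot belongs to subsequence B; its 9th term is 2744.

-12, -12, -12, 1728, 2197, 2744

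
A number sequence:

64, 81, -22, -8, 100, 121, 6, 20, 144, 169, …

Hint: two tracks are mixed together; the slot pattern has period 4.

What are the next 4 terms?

The slot pattern repeats as AABB (period 4), so there are 2 interleaved tracks.
Track A = 64, 81, 100, 121, 144, 169: consecutive squares n² from n = 8.
Track B = -22, -8, 6, 20: adding 14 each time.
Term 11 comes from track B (its 5th entry): 34.
Position 12 → track B, term 6 = 48.
The 13th slot belongs to track A; its 7th term is 196.
Term 14 comes from track A (its 8th entry): 225.

34, 48, 196, 225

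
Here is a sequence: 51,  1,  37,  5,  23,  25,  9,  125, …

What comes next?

Odd-indexed and even-indexed terms follow separate rules.
Subsequence A: 51, 37, 23, 9 — subtracting 14 each time.
Subsequence B: 1, 5, 25, 125 — successive powers of 5.
The 9th slot belongs to subsequence A; its 5th term is -5.

-5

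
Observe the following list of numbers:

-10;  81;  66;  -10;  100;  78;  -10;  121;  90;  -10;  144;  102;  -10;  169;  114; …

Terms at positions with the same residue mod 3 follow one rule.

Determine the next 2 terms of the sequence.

Split by position mod 3: positions 1, 4, 7, … form one track, and each other residue class forms its own.
Track A: -10, -10, -10, -10, -10 (always -10).
Track B: 81, 100, 121, 144, 169 (perfect squares starting at 9²).
Track C: 66, 78, 90, 102, 114 (adding 12 each time).
Term 16 comes from track A (its 6th entry): -10.
Position 17 falls in track B as its term 6, giving 196.

-10, 196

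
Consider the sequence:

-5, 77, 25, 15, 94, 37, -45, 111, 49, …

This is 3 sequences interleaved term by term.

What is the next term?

Read the sequence 3 terms at a time; column i is its own pattern.
Track A: -5, 15, -45 (geometric, ×-3 each step).
Track B: 77, 94, 111 (linear: a_n = 60 + 17·n).
Track C: 25, 37, 49 (linear: a_n = 13 + 12·n).
Position 10 → track A, term 4 = 135.

135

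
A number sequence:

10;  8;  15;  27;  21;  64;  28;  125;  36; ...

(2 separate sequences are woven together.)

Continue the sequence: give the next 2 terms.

Positions 1, 3, 5, … form one subsequence and positions 2, 4, 6, … form another.
Subsequence A: 10, 15, 21, 28, 36 (triangular numbers n(n+1)/2 for n = 4, 5, …).
Subsequence B: 8, 27, 64, 125 (the cubes 2³, 3³, 4³, …).
Position 10 falls in subsequence B as its term 5, giving 216.
Term 11 comes from subsequence A (its 6th entry): 45.

216, 45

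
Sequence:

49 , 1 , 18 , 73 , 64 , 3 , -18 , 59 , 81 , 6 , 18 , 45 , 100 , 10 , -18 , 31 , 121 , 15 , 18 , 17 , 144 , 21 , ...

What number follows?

-18

The terms cycle through 4 interleaved subsequences.
Subsequence A = 49, 64, 81, 100, 121, 144: the squares 7², 8², 9², ….
Subsequence B = 1, 3, 6, 10, 15, 21: the triangular numbers T_1, T_2, ….
Subsequence C = 18, -18, 18, -18, 18: the oscillation 18·(−1)^(n+1).
Subsequence D = 73, 59, 45, 31, 17: arithmetic with common difference −14.
Term 23 comes from subsequence C (its 6th entry): -18.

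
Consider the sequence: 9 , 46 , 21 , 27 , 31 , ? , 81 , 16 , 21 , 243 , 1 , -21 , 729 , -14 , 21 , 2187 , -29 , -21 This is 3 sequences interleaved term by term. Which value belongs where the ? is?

Read the sequence 3 terms at a time; column i is its own pattern.
Track A = 9, 27, 81, 243, 729, 2187: successive powers of 3.
Track B = 46, 31, 16, 1, -14, -29: arithmetic, step −15.
Track C = 21, ?, 21, -21, 21, -21: oscillating between 21 and -21.
So the missing entry in track C is -21.

-21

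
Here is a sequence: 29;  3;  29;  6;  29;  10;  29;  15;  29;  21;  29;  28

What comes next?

29

Odd-indexed and even-indexed terms follow separate rules.
Stream A = 29, 29, 29, 29, 29, 29: the constant sequence 29.
Stream B = 3, 6, 10, 15, 21, 28: triangular numbers starting at T_2.
Term 13 comes from stream A (its 7th entry): 29.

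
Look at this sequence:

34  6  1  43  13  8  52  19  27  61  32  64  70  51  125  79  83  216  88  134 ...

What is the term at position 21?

Read the sequence 3 terms at a time; column i is its own pattern.
Track A: 34, 43, 52, 61, 70, 79, 88 (arithmetic, step +9).
Track B: 6, 13, 19, 32, 51, 83, 134 (Fibonacci-style (each term is the sum of the two before it)).
Track C: 1, 8, 27, 64, 125, 216 (the cubes 1³, 2³, 3³, …).
Position 21 falls in track C as its term 7, giving 343.

343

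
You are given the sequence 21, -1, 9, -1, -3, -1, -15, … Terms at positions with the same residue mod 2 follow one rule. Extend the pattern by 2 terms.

Odd-indexed and even-indexed terms follow separate rules.
Stream A is 21, 9, -3, -15, which is arithmetic with common difference −12.
Stream B is -1, -1, -1, which is always -1.
Position 8 → stream B, term 4 = -1.
Position 9 → stream A, term 5 = -27.

-1, -27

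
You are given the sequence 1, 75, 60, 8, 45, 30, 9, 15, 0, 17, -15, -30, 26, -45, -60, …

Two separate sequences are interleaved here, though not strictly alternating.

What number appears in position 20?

Positions follow the repeating pattern ABB; grouping by letter gives 2 tracks.
Subsequence A: 1, 8, 9, 17, 26 — a Fibonacci-like recurrence a_n = a_{n-1} + a_{n-2}.
Subsequence B: 75, 60, 45, 30, 15, 0, -15, -30, -45, -60 — linear: a_n = 90 − 15·n.
Position 20 → subsequence B, term 13 = -105.

-105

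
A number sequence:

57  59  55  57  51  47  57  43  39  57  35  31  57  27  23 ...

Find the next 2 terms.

57, 19

The slot pattern repeats as ABB (period 3), so there are 2 interleaved tracks.
Track A: 57, 57, 57, 57, 57. The constant sequence 57.
Track B: 59, 55, 51, 47, 43, 39, 35, 31, 27, 23. Subtracting 4 each time.
The 16th slot belongs to track A; its 6th term is 57.
Position 17 → track B, term 11 = 19.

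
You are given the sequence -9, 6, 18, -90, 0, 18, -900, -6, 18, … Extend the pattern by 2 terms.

Read the sequence 3 terms at a time; column i is its own pattern.
Track A is -9, -90, -900, which is multiplying by 10 each time.
Track B is 6, 0, -6, which is arithmetic with common difference −6.
Track C is 18, 18, 18, which is always 18.
Position 10 falls in track A as its term 4, giving -9000.
The 11th slot belongs to track B; its 4th term is -12.

-9000, -12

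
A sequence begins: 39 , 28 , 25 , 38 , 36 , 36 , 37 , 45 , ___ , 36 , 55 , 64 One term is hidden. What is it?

49

Taking every 3rd term gives 3 separate tracks.
Stream A: 39, 38, 37, 36. Arithmetic with common difference −1.
Stream B: 28, 36, 45, 55. Triangular numbers starting at T_7.
Stream C: 25, 36, ?, 64. The squares 5², 6², 7², ….
So the missing entry in stream C is 49.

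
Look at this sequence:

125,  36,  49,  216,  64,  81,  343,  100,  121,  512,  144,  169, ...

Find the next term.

Reading positions in blocks of 3 reveals the pattern ABB — 2 tracks woven together.
Track A = 125, 216, 343, 512: perfect cubes starting at 5³.
Track B = 36, 49, 64, 81, 100, 121, 144, 169: consecutive squares n² from n = 6.
Position 13 → track A, term 5 = 729.

729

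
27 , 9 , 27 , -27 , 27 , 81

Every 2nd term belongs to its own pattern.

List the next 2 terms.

Split by position mod 2 into 2 tracks.
Subsequence A: 27, 27, 27. Constant 27.
Subsequence B: 9, -27, 81. Geometric, ×-3 each step.
The 7th slot belongs to subsequence A; its 4th term is 27.
Position 8 → subsequence B, term 4 = -243.

27, -243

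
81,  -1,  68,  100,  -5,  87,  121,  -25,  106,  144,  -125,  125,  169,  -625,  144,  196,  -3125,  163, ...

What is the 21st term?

182

The terms cycle through 3 interleaved subsequences.
Stream A is 81, 100, 121, 144, 169, 196, which is the squares 9², 10², 11², ….
Stream B is -1, -5, -25, -125, -625, -3125, which is geometric, ×5 each step.
Stream C is 68, 87, 106, 125, 144, 163, which is linear: a_n = 49 + 19·n.
Position 21 → stream C, term 7 = 182.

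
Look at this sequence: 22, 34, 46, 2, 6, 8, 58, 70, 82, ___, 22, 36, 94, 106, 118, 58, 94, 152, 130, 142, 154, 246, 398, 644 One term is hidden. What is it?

14

Positions follow the repeating pattern AAABBB; grouping by letter gives 2 tracks.
Subsequence A: 22, 34, 46, 58, 70, 82, 94, 106, 118, 130, 142, 154 (linear: a_n = 10 + 12·n).
Subsequence B: 2, 6, 8, ?, 22, 36, 58, 94, 152, 246, 398, 644 (Fibonacci-style (each term is the sum of the two before it)).
Subsequence B's pattern makes the blank 14.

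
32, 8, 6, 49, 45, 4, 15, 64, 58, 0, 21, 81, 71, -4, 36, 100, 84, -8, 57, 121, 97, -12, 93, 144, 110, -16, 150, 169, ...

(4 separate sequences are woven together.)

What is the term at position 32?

196

Split by position mod 4: positions 1, 5, 9, … form one track, and each other residue class forms its own.
Track A: 32, 45, 58, 71, 84, 97, 110. Arithmetic with common difference +13.
Track B: 8, 4, 0, -4, -8, -12, -16. Arithmetic, step −4.
Track C: 6, 15, 21, 36, 57, 93, 150. Fibonacci-style (each term is the sum of the two before it).
Track D: 49, 64, 81, 100, 121, 144, 169. Perfect squares starting at 7².
The 32nd slot belongs to track D; its 8th term is 196.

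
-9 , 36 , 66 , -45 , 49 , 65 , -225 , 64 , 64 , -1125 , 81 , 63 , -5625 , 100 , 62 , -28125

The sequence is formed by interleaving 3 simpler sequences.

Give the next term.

121

Read the sequence 3 terms at a time; column i is its own pattern.
Track A is -9, -45, -225, -1125, -5625, -28125, which is geometric with ratio 5.
Track B is 36, 49, 64, 81, 100, which is consecutive squares n² from n = 6.
Track C is 66, 65, 64, 63, 62, which is linear: a_n = 67 − n.
Position 17 → track B, term 6 = 121.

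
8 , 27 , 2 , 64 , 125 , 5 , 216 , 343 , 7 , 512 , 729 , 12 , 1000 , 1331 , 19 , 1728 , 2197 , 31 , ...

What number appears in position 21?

50

The slot pattern repeats as AAB (period 3), so there are 2 interleaved tracks.
Track A: 8, 27, 64, 125, 216, 343, 512, 729, 1000, 1331, 1728, 2197 — perfect cubes starting at 2³.
Track B: 2, 5, 7, 12, 19, 31 — Fibonacci-style (each term is the sum of the two before it).
Term 21 comes from track B (its 7th entry): 50.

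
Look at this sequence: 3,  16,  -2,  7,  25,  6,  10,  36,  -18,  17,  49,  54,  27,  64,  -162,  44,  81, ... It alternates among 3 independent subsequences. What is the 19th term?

71

Split by position mod 3 into 3 tracks.
Subsequence A: 3, 7, 10, 17, 27, 44 (a Fibonacci-like recurrence a_n = a_{n-1} + a_{n-2}).
Subsequence B: 16, 25, 36, 49, 64, 81 (perfect squares starting at 4²).
Subsequence C: -2, 6, -18, 54, -162 (a geometric progression (common ratio -3)).
Position 19 → subsequence A, term 7 = 71.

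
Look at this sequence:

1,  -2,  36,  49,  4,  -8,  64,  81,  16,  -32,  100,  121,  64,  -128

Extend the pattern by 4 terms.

Reading positions in blocks of 4 reveals the pattern AABB — 2 tracks woven together.
Subsequence A = 1, -2, 4, -8, 16, -32, 64, -128: a geometric progression (common ratio -2).
Subsequence B = 36, 49, 64, 81, 100, 121: consecutive squares n² from n = 6.
The 15th slot belongs to subsequence B; its 7th term is 144.
Term 16 comes from subsequence B (its 8th entry): 169.
Position 17 falls in subsequence A as its term 9, giving 256.
Position 18 falls in subsequence A as its term 10, giving -512.

144, 169, 256, -512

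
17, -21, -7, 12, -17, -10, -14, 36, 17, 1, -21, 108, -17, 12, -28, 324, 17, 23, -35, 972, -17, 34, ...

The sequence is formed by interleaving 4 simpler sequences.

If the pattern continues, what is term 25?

17

Split by position mod 4 into 4 tracks.
Track A: 17, -17, 17, -17, 17, -17 — alternating ±17.
Track B: -21, -10, 1, 12, 23, 34 — linear: a_n = -32 + 11·n.
Track C: -7, -14, -21, -28, -35 — arithmetic, step −7.
Track D: 12, 36, 108, 324, 972 — geometric with ratio 3.
Position 25 → track A, term 7 = 17.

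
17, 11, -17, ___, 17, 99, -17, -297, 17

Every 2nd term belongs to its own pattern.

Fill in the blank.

-33

The terms cycle through 2 interleaved subsequences.
Stream A is 17, -17, 17, -17, 17, which is the oscillation 17·(−1)^(n+1).
Stream B is 11, ?, 99, -297, which is geometric, ×-3 each step.
Filling stream B at index 2 by its rule yields -33.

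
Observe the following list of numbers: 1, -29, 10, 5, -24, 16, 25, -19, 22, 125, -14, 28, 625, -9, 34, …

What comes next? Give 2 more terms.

Taking every 3rd term gives 3 separate tracks.
Subsequence A is 1, 5, 25, 125, 625, which is powers 5^0, 5^1, 5^2, ….
Subsequence B is -29, -24, -19, -14, -9, which is arithmetic with common difference +5.
Subsequence C is 10, 16, 22, 28, 34, which is arithmetic, step +6.
Position 16 falls in subsequence A as its term 6, giving 3125.
The 17th slot belongs to subsequence B; its 6th term is -4.

3125, -4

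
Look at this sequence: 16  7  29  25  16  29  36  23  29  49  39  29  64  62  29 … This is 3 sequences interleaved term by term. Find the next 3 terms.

81, 101, 29

Read the sequence 3 terms at a time; column i is its own pattern.
Subsequence A: 16, 25, 36, 49, 64 — perfect squares starting at 4².
Subsequence B: 7, 16, 23, 39, 62 — a Fibonacci-like recurrence a_n = a_{n-1} + a_{n-2}.
Subsequence C: 29, 29, 29, 29, 29 — the constant sequence 29.
Position 16 → subsequence A, term 6 = 81.
The 17th slot belongs to subsequence B; its 6th term is 101.
The 18th slot belongs to subsequence C; its 6th term is 29.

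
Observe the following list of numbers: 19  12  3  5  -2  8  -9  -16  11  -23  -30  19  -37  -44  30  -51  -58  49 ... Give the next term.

Reading positions in blocks of 3 reveals the pattern AAB — 2 tracks woven together.
Stream A: 19, 12, 5, -2, -9, -16, -23, -30, -37, -44, -51, -58 (subtracting 7 each time).
Stream B: 3, 8, 11, 19, 30, 49 (each term equals the sum of the previous two).
The 19th slot belongs to stream A; its 13th term is -65.

-65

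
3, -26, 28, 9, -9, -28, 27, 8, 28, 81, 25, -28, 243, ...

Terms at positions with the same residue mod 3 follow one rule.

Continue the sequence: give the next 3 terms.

42, 28, 729

Split by position mod 3: positions 1, 4, 7, … form one track, and each other residue class forms its own.
Track A: 3, 9, 27, 81, 243. Successive powers of 3.
Track B: -26, -9, 8, 25. Adding 17 each time.
Track C: 28, -28, 28, -28. Alternating ±28.
The 14th slot belongs to track B; its 5th term is 42.
Position 15 falls in track C as its term 5, giving 28.
Position 16 → track A, term 6 = 729.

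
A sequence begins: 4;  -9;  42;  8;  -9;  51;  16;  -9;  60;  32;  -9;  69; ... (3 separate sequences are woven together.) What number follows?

64

Split by position mod 3 into 3 tracks.
Track A is 4, 8, 16, 32, which is geometric with ratio 2.
Track B is -9, -9, -9, -9, which is constant -9.
Track C is 42, 51, 60, 69, which is adding 9 each time.
The 13th slot belongs to track A; its 5th term is 64.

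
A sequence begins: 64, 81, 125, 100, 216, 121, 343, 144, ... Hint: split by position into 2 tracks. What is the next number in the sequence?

Odd-indexed and even-indexed terms follow separate rules.
Stream A: 64, 125, 216, 343 — perfect cubes starting at 4³.
Stream B: 81, 100, 121, 144 — consecutive squares n² from n = 9.
Term 9 comes from stream A (its 5th entry): 512.

512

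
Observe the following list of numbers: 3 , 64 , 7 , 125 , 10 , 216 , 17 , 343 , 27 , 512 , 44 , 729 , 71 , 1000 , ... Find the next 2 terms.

Split by position mod 2 into 2 tracks.
Track A: 3, 7, 10, 17, 27, 44, 71 (each term equals the sum of the previous two).
Track B: 64, 125, 216, 343, 512, 729, 1000 (consecutive cubes n³ from n = 4).
Position 15 falls in track A as its term 8, giving 115.
The 16th slot belongs to track B; its 8th term is 1331.

115, 1331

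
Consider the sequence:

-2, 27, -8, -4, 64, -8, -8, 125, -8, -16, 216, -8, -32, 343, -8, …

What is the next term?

The terms cycle through 3 interleaved subsequences.
Subsequence A: -2, -4, -8, -16, -32. Geometric with ratio 2.
Subsequence B: 27, 64, 125, 216, 343. The cubes 3³, 4³, 5³, ….
Subsequence C: -8, -8, -8, -8, -8. The constant sequence -8.
Position 16 falls in subsequence A as its term 6, giving -64.

-64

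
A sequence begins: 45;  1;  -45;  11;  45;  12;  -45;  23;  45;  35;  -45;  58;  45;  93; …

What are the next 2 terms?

-45, 151

Odd-indexed and even-indexed terms follow separate rules.
Subsequence A = 45, -45, 45, -45, 45, -45, 45: the oscillation 45·(−1)^(n+1).
Subsequence B = 1, 11, 12, 23, 35, 58, 93: a Fibonacci-like recurrence a_n = a_{n-1} + a_{n-2}.
The 15th slot belongs to subsequence A; its 8th term is -45.
Position 16 falls in subsequence B as its term 8, giving 151.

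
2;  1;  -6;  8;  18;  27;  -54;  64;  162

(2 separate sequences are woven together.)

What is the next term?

Odd-indexed and even-indexed terms follow separate rules.
Track A: 2, -6, 18, -54, 162 — geometric with ratio -3.
Track B: 1, 8, 27, 64 — perfect cubes starting at 1³.
The 10th slot belongs to track B; its 5th term is 125.

125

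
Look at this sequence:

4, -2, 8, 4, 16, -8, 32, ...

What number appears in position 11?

128

Positions 1, 3, 5, … form one subsequence and positions 2, 4, 6, … form another.
Stream A: 4, 8, 16, 32 (successive powers of 2).
Stream B: -2, 4, -8 (multiplying by -2 each time).
Position 11 → stream A, term 6 = 128.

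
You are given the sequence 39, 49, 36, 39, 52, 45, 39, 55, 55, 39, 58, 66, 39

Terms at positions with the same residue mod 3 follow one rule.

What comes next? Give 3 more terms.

61, 78, 39

Split by position mod 3 into 3 tracks.
Track A: 39, 39, 39, 39, 39. Constant 39.
Track B: 49, 52, 55, 58. Arithmetic with common difference +3.
Track C: 36, 45, 55, 66. Triangular numbers starting at T_8.
Position 14 → track B, term 5 = 61.
Term 15 comes from track C (its 5th entry): 78.
Position 16 falls in track A as its term 6, giving 39.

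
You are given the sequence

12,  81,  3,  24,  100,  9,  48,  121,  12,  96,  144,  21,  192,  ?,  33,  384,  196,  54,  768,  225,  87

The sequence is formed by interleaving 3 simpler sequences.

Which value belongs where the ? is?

Read the sequence 3 terms at a time; column i is its own pattern.
Track A: 12, 24, 48, 96, 192, 384, 768 (geometric with ratio 2).
Track B: 81, 100, 121, 144, ?, 196, 225 (consecutive squares n² from n = 9).
Track C: 3, 9, 12, 21, 33, 54, 87 (a Fibonacci-like recurrence a_n = a_{n-1} + a_{n-2}).
Filling track B at index 5 by its rule yields 169.

169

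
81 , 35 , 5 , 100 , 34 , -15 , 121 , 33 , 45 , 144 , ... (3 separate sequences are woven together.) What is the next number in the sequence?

Read the sequence 3 terms at a time; column i is its own pattern.
Track A: 81, 100, 121, 144. The squares 9², 10², 11², ….
Track B: 35, 34, 33. Subtracting 1 each time.
Track C: 5, -15, 45. Geometric, ×-3 each step.
Term 11 comes from track B (its 4th entry): 32.

32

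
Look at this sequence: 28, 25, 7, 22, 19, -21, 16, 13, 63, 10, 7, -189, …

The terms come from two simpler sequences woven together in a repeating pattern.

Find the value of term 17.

-5

Reading positions in blocks of 3 reveals the pattern AAB — 2 tracks woven together.
Track A: 28, 25, 22, 19, 16, 13, 10, 7. Linear: a_n = 31 − 3·n.
Track B: 7, -21, 63, -189. Multiplying by -3 each time.
Position 17 falls in track A as its term 12, giving -5.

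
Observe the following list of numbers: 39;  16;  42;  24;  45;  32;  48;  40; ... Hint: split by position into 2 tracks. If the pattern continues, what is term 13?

Taking every 2nd term gives 2 separate tracks.
Track A: 39, 42, 45, 48. Adding 3 each time.
Track B: 16, 24, 32, 40. Adding 8 each time.
Position 13 → track A, term 7 = 57.

57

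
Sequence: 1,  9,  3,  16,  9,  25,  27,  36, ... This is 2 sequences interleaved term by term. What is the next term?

81

Odd-indexed and even-indexed terms follow separate rules.
Stream A: 1, 3, 9, 27 — a geometric progression (common ratio 3).
Stream B: 9, 16, 25, 36 — consecutive squares n² from n = 3.
Position 9 → stream A, term 5 = 81.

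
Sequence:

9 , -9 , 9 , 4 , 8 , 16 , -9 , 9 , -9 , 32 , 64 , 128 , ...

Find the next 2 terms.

Positions follow the repeating pattern AAABBB; grouping by letter gives 2 tracks.
Track A: 9, -9, 9, -9, 9, -9. Oscillating between 9 and -9.
Track B: 4, 8, 16, 32, 64, 128. Successive powers of 2.
Position 13 → track A, term 7 = 9.
Position 14 → track A, term 8 = -9.

9, -9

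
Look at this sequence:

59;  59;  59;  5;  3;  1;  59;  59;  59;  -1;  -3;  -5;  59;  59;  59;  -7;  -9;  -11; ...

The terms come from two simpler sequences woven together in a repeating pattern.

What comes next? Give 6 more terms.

59, 59, 59, -13, -15, -17

Reading positions in blocks of 6 reveals the pattern AAABBB — 2 tracks woven together.
Subsequence A: 59, 59, 59, 59, 59, 59, 59, 59, 59 — always 59.
Subsequence B: 5, 3, 1, -1, -3, -5, -7, -9, -11 — subtracting 2 each time.
Position 19 falls in subsequence A as its term 10, giving 59.
Position 20 → subsequence A, term 11 = 59.
Position 21 → subsequence A, term 12 = 59.
Term 22 comes from subsequence B (its 10th entry): -13.
The 23rd slot belongs to subsequence B; its 11th term is -15.
Position 24 → subsequence B, term 12 = -17.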